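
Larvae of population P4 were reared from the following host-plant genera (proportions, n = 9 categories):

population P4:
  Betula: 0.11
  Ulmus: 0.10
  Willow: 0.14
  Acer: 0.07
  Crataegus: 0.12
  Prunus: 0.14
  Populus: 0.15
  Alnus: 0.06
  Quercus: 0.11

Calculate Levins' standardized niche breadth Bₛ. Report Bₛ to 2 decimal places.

Σpᵢ² = 0.11² + 0.10² + 0.14² + 0.07² + 0.12² + 0.14² + 0.15² + 0.06² + 0.11² = 0.0121 + 0.0100 + 0.0196 + 0.0049 + 0.0144 + 0.0196 + 0.0225 + 0.0036 + 0.0121 = 0.1188
B = 1 / 0.1188 = 8.4175
Bₛ = (B − 1)/(n − 1) = (8.4175 − 1)/(9 − 1) = 7.4175/8 = 0.9272

0.93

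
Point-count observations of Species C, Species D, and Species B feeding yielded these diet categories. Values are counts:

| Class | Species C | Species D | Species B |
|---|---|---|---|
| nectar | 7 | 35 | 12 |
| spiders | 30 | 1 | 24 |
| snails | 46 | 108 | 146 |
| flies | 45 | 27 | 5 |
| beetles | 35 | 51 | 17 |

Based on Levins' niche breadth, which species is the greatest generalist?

Proportions for Species C (n=163): 7/163=0.0429, 30/163=0.1840, 46/163=0.2822, 45/163=0.2761, 35/163=0.2147
Proportions for Species D (n=222): 35/222=0.1577, 1/222=0.0045, 108/222=0.4865, 27/222=0.1216, 51/222=0.2297
Proportions for Species B (n=204): 12/204=0.0588, 24/204=0.1176, 146/204=0.7157, 5/204=0.0245, 17/204=0.0833
Σp_Cᵢ² = 0.0429² + 0.1840² + 0.2822² + 0.2761² + 0.2147² = 0.001840 + 0.033856 + 0.079637 + 0.076231 + 0.046096 = 0.237660
B_C = 1 / 0.237660 = 4.2077
Σp_Dᵢ² = 0.1577² + 0.0045² + 0.4865² + 0.1216² + 0.2297² = 0.024869 + 0.000020 + 0.236682 + 0.014787 + 0.052762 = 0.329120
B_D = 1 / 0.329120 = 3.0384
Σp_Bᵢ² = 0.0588² + 0.1176² + 0.7157² + 0.0245² + 0.0833² = 0.003457 + 0.013830 + 0.512226 + 0.000600 + 0.006939 = 0.537052
B_B = 1 / 0.537052 = 1.8620
Highest B → broadest niche (most generalist): Species C (B = 4.21).

Species C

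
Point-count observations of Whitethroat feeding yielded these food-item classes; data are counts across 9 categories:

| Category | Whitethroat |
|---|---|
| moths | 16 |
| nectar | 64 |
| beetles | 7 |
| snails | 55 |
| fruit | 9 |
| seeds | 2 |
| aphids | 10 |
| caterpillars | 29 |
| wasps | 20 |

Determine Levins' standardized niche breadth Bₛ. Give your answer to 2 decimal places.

Proportions for Whitethroat (n=212): 16/212=0.0755, 64/212=0.3019, 7/212=0.0330, 55/212=0.2594, 9/212=0.0425, 2/212=0.0094, 10/212=0.0472, 29/212=0.1368, 20/212=0.0943
Σpᵢ² = 0.0755² + 0.3019² + 0.0330² + 0.2594² + 0.0425² + 0.0094² + 0.0472² + 0.1368² + 0.0943² = 0.005700 + 0.091144 + 0.001089 + 0.067288 + 0.001806 + 0.000088 + 0.002228 + 0.018714 + 0.008892 = 0.196949
B = 1 / 0.196949 = 5.0775
Bₛ = (B − 1)/(n − 1) = (5.0775 − 1)/(9 − 1) = 4.0775/8 = 0.5097

0.51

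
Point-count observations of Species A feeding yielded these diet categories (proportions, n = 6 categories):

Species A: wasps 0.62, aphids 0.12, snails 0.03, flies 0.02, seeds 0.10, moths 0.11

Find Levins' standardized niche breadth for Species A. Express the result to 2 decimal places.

Σpᵢ² = 0.62² + 0.12² + 0.03² + 0.02² + 0.10² + 0.11² = 0.3844 + 0.0144 + 0.0009 + 0.0004 + 0.0100 + 0.0121 = 0.4222
B = 1 / 0.4222 = 2.3685
Bₛ = (B − 1)/(n − 1) = (2.3685 − 1)/(6 − 1) = 1.3685/5 = 0.2737

0.27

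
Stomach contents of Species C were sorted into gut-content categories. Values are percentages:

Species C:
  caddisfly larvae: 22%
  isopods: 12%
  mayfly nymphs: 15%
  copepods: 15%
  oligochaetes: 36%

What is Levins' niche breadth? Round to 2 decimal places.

4.21

Convert percentages to proportions (divide by 100).
Σpᵢ² = 0.22² + 0.12² + 0.15² + 0.15² + 0.36² = 0.0484 + 0.0144 + 0.0225 + 0.0225 + 0.1296 = 0.2374
B = 1 / 0.2374 = 4.2123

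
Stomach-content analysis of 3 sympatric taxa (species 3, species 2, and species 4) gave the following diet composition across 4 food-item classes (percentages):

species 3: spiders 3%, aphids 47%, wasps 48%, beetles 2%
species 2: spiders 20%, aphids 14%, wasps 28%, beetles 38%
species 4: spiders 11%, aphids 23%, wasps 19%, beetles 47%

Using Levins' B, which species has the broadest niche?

species 2

Convert percentages to proportions (divide by 100).
Σp_3ᵢ² = 0.03² + 0.47² + 0.48² + 0.02² = 0.0009 + 0.2209 + 0.2304 + 0.0004 = 0.4526
B_3 = 1 / 0.4526 = 2.2095
Σp_2ᵢ² = 0.20² + 0.14² + 0.28² + 0.38² = 0.0400 + 0.0196 + 0.0784 + 0.1444 = 0.2824
B_2 = 1 / 0.2824 = 3.5411
Σp_4ᵢ² = 0.11² + 0.23² + 0.19² + 0.47² = 0.0121 + 0.0529 + 0.0361 + 0.2209 = 0.3220
B_4 = 1 / 0.3220 = 3.1056
Highest B → broadest niche (most generalist): species 2 (B = 3.54).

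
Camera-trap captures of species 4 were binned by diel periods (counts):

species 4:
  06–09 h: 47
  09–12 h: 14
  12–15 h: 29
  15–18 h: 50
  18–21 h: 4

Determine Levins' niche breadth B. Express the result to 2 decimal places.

Proportions for species 4 (n=144): 47/144=0.3264, 14/144=0.0972, 29/144=0.2014, 50/144=0.3472, 4/144=0.0278
Σpᵢ² = 0.3264² + 0.0972² + 0.2014² + 0.3472² + 0.0278² = 0.106537 + 0.009448 + 0.040562 + 0.120548 + 0.000773 = 0.277868
B = 1 / 0.277868 = 3.5988

3.60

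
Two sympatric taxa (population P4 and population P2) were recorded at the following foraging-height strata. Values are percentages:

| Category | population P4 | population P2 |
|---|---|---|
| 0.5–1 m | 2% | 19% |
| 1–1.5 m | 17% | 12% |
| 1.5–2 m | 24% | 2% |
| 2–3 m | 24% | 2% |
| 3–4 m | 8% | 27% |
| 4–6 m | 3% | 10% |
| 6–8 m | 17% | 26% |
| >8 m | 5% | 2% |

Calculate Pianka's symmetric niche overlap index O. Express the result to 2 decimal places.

0.54

Convert percentages to proportions (divide by 100).
Σ p₁ᵢp₂ᵢ = 0.0038 + 0.0204 + 0.0048 + 0.0048 + 0.0216 + 0.0030 + 0.0442 + 0.0010 = 0.1036
Σp_1ᵢ² = 0.02² + 0.17² + 0.24² + 0.24² + 0.08² + 0.03² + 0.17² + 0.05² = 0.0004 + 0.0289 + 0.0576 + 0.0576 + 0.0064 + 0.0009 + 0.0289 + 0.0025 = 0.1832
Σp_2ᵢ² = 0.19² + 0.12² + 0.02² + 0.02² + 0.27² + 0.10² + 0.26² + 0.02² = 0.0361 + 0.0144 + 0.0004 + 0.0004 + 0.0729 + 0.0100 + 0.0676 + 0.0004 = 0.2022
O = 0.1036 / √(0.1832 × 0.2022) = 0.1036 / 0.19247 = 0.5383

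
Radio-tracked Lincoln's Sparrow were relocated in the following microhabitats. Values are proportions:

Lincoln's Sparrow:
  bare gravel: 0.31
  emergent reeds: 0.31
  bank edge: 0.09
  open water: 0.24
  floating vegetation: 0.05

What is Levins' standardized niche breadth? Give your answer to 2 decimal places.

Σpᵢ² = 0.31² + 0.31² + 0.09² + 0.24² + 0.05² = 0.0961 + 0.0961 + 0.0081 + 0.0576 + 0.0025 = 0.2604
B = 1 / 0.2604 = 3.8402
Bₛ = (B − 1)/(n − 1) = (3.8402 − 1)/(5 − 1) = 2.8402/4 = 0.7101

0.71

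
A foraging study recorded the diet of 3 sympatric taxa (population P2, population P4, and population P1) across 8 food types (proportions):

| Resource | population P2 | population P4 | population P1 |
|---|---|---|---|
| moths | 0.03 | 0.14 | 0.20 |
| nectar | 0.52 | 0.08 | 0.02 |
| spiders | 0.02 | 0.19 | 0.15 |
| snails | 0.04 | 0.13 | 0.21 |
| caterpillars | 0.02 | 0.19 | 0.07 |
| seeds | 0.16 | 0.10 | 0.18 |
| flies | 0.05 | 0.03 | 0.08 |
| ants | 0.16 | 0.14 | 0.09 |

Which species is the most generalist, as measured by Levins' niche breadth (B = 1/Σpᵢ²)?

population P4

Σp_P2ᵢ² = 0.03² + 0.52² + 0.02² + 0.04² + 0.02² + 0.16² + 0.05² + 0.16² = 0.0009 + 0.2704 + 0.0004 + 0.0016 + 0.0004 + 0.0256 + 0.0025 + 0.0256 = 0.3274
B_P2 = 1 / 0.3274 = 3.0544
Σp_P4ᵢ² = 0.14² + 0.08² + 0.19² + 0.13² + 0.19² + 0.10² + 0.03² + 0.14² = 0.0196 + 0.0064 + 0.0361 + 0.0169 + 0.0361 + 0.0100 + 0.0009 + 0.0196 = 0.1456
B_P4 = 1 / 0.1456 = 6.8681
Σp_P1ᵢ² = 0.20² + 0.02² + 0.15² + 0.21² + 0.07² + 0.18² + 0.08² + 0.09² = 0.0400 + 0.0004 + 0.0225 + 0.0441 + 0.0049 + 0.0324 + 0.0064 + 0.0081 = 0.1588
B_P1 = 1 / 0.1588 = 6.2972
Highest B → broadest niche (most generalist): population P4 (B = 6.87).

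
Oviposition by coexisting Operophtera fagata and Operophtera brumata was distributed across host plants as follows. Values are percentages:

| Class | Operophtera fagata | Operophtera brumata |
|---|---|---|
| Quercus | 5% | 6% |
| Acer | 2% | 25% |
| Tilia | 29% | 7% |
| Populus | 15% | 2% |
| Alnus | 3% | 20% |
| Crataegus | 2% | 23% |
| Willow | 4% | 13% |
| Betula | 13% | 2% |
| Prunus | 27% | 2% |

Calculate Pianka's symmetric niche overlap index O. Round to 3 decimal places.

0.287

Convert percentages to proportions (divide by 100).
Σ p₁ᵢp₂ᵢ = 0.0030 + 0.0050 + 0.0203 + 0.0030 + 0.0060 + 0.0046 + 0.0052 + 0.0026 + 0.0054 = 0.0551
Σp_1ᵢ² = 0.05² + 0.02² + 0.29² + 0.15² + 0.03² + 0.02² + 0.04² + 0.13² + 0.27² = 0.0025 + 0.0004 + 0.0841 + 0.0225 + 0.0009 + 0.0004 + 0.0016 + 0.0169 + 0.0729 = 0.2022
Σp_2ᵢ² = 0.06² + 0.25² + 0.07² + 0.02² + 0.20² + 0.23² + 0.13² + 0.02² + 0.02² = 0.0036 + 0.0625 + 0.0049 + 0.0004 + 0.0400 + 0.0529 + 0.0169 + 0.0004 + 0.0004 = 0.1820
O = 0.0551 / √(0.2022 × 0.1820) = 0.0551 / 0.191834 = 0.28723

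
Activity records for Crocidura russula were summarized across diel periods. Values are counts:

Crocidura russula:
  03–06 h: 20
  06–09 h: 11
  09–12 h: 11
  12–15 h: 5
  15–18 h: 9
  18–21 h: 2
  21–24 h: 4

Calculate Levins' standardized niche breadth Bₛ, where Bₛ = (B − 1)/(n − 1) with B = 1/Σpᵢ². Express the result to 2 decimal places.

0.67

Proportions for Crocidura russula (n=62): 20/62=0.3226, 11/62=0.1774, 11/62=0.1774, 5/62=0.0806, 9/62=0.1452, 2/62=0.0323, 4/62=0.0645
Σpᵢ² = 0.3226² + 0.1774² + 0.1774² + 0.0806² + 0.1452² + 0.0323² + 0.0645² = 0.104071 + 0.031471 + 0.031471 + 0.006496 + 0.021083 + 0.001043 + 0.004160 = 0.199795
B = 1 / 0.199795 = 5.0051
Bₛ = (B − 1)/(n − 1) = (5.0051 − 1)/(7 − 1) = 4.0051/6 = 0.6675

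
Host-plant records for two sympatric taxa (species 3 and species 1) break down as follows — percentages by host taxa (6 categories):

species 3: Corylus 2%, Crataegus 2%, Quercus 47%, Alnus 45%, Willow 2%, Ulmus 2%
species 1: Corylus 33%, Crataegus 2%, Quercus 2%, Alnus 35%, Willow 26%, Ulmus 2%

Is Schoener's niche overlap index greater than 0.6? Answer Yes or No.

No

Convert percentages to proportions (divide by 100).
Σ|p₁ᵢ − p₂ᵢ| = 0.31 + 0.00 + 0.45 + 0.10 + 0.24 + 0.00 = 1.10
D = 1 − ½ × 1.10 = 1 − 0.550 = 0.4500
D = 0.4500 < 0.6 → No.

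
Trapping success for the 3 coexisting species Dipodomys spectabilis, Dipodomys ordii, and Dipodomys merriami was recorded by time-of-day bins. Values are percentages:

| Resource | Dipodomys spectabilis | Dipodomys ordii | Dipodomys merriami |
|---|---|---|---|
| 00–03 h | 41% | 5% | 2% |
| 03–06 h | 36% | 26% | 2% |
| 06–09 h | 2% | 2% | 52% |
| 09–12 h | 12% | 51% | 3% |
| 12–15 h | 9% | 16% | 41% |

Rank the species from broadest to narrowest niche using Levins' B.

Dipodomys spectabilis > Dipodomys ordii > Dipodomys merriami

Convert percentages to proportions (divide by 100).
Σp_specᵢ² = 0.41² + 0.36² + 0.02² + 0.12² + 0.09² = 0.1681 + 0.1296 + 0.0004 + 0.0144 + 0.0081 = 0.3206
B_spec = 1 / 0.3206 = 3.1192
Σp_ordiᵢ² = 0.05² + 0.26² + 0.02² + 0.51² + 0.16² = 0.0025 + 0.0676 + 0.0004 + 0.2601 + 0.0256 = 0.3562
B_ordi = 1 / 0.3562 = 2.8074
Σp_merrᵢ² = 0.02² + 0.02² + 0.52² + 0.03² + 0.41² = 0.0004 + 0.0004 + 0.2704 + 0.0009 + 0.1681 = 0.4402
B_merr = 1 / 0.4402 = 2.2717
Ranking by B (broadest → narrowest): Dipodomys spectabilis (3.12) > Dipodomys ordii (2.81) > Dipodomys merriami (2.27)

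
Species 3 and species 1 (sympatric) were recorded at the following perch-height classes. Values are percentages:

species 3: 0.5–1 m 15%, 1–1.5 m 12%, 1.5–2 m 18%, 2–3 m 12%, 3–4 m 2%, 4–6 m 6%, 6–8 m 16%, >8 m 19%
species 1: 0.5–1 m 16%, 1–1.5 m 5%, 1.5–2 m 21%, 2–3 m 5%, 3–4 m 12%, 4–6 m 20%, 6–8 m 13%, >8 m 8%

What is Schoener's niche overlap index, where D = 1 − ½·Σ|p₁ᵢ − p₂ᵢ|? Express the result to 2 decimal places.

Convert percentages to proportions (divide by 100).
Σ|p₁ᵢ − p₂ᵢ| = 0.01 + 0.07 + 0.03 + 0.07 + 0.10 + 0.14 + 0.03 + 0.11 = 0.56
D = 1 − ½ × 0.56 = 1 − 0.280 = 0.7200

0.72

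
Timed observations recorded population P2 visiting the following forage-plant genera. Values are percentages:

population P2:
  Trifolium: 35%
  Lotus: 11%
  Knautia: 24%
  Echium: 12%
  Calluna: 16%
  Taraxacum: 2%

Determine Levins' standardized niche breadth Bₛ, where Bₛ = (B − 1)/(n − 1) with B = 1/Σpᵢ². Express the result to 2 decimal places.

Convert percentages to proportions (divide by 100).
Σpᵢ² = 0.35² + 0.11² + 0.24² + 0.12² + 0.16² + 0.02² = 0.1225 + 0.0121 + 0.0576 + 0.0144 + 0.0256 + 0.0004 = 0.2326
B = 1 / 0.2326 = 4.2992
Bₛ = (B − 1)/(n − 1) = (4.2992 − 1)/(6 − 1) = 3.2992/5 = 0.6598

0.66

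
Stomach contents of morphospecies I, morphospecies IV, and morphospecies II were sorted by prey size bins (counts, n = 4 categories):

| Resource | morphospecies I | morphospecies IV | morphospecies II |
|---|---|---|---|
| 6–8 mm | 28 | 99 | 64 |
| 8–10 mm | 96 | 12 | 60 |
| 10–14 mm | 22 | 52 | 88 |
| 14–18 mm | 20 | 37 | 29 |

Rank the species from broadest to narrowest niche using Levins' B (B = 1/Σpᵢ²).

morphospecies II > morphospecies IV > morphospecies I

Proportions for morphospecies I (n=166): 28/166=0.1687, 96/166=0.5783, 22/166=0.1325, 20/166=0.1205
Proportions for morphospecies IV (n=200): 99/200=0.4950, 12/200=0.0600, 52/200=0.2600, 37/200=0.1850
Proportions for morphospecies II (n=241): 64/241=0.2656, 60/241=0.2490, 88/241=0.3651, 29/241=0.1203
Σp_Iᵢ² = 0.1687² + 0.5783² + 0.1325² + 0.1205² = 0.028460 + 0.334431 + 0.017556 + 0.014520 = 0.394967
B_I = 1 / 0.394967 = 2.5319
Σp_IVᵢ² = 0.4950² + 0.0600² + 0.2600² + 0.1850² = 0.245025 + 0.003600 + 0.067600 + 0.034225 = 0.350450
B_IV = 1 / 0.350450 = 2.8535
Σp_IIᵢ² = 0.2656² + 0.2490² + 0.3651² + 0.1203² = 0.070543 + 0.062001 + 0.133298 + 0.014472 = 0.280314
B_II = 1 / 0.280314 = 3.5674
Ranking by B (broadest → narrowest): morphospecies II (3.57) > morphospecies IV (2.85) > morphospecies I (2.53)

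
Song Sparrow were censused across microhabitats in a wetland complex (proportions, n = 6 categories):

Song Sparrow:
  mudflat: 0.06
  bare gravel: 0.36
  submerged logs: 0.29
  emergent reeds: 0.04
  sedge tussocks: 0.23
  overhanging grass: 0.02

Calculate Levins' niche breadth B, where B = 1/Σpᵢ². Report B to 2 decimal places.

3.67

Σpᵢ² = 0.06² + 0.36² + 0.29² + 0.04² + 0.23² + 0.02² = 0.0036 + 0.1296 + 0.0841 + 0.0016 + 0.0529 + 0.0004 = 0.2722
B = 1 / 0.2722 = 3.6738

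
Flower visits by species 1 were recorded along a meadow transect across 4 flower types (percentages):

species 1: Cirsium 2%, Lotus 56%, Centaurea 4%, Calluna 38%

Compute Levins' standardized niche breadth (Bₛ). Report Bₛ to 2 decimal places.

0.39

Convert percentages to proportions (divide by 100).
Σpᵢ² = 0.02² + 0.56² + 0.04² + 0.38² = 0.0004 + 0.3136 + 0.0016 + 0.1444 = 0.4600
B = 1 / 0.4600 = 2.1739
Bₛ = (B − 1)/(n − 1) = (2.1739 − 1)/(4 − 1) = 1.1739/3 = 0.3913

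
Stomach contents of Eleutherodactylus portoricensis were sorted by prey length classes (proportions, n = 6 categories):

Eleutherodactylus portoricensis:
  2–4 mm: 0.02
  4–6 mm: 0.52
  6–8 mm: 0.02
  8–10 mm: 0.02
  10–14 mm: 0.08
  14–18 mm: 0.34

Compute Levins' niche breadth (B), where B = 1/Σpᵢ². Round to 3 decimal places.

2.541

Σpᵢ² = 0.02² + 0.52² + 0.02² + 0.02² + 0.08² + 0.34² = 0.0004 + 0.2704 + 0.0004 + 0.0004 + 0.0064 + 0.1156 = 0.3936
B = 1 / 0.3936 = 2.54065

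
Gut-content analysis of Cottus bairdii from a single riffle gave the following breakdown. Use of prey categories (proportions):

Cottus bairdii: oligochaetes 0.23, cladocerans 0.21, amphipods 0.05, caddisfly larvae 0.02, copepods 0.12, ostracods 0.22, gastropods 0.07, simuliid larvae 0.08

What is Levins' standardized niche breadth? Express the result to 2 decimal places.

0.68

Σpᵢ² = 0.23² + 0.21² + 0.05² + 0.02² + 0.12² + 0.22² + 0.07² + 0.08² = 0.0529 + 0.0441 + 0.0025 + 0.0004 + 0.0144 + 0.0484 + 0.0049 + 0.0064 = 0.1740
B = 1 / 0.1740 = 5.7471
Bₛ = (B − 1)/(n − 1) = (5.7471 − 1)/(8 − 1) = 4.7471/7 = 0.6782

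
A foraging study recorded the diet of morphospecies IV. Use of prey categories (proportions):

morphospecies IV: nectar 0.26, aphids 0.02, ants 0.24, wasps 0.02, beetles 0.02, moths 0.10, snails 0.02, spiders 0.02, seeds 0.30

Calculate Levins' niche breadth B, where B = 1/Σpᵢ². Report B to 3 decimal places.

4.401

Σpᵢ² = 0.26² + 0.02² + 0.24² + 0.02² + 0.02² + 0.10² + 0.02² + 0.02² + 0.30² = 0.0676 + 0.0004 + 0.0576 + 0.0004 + 0.0004 + 0.0100 + 0.0004 + 0.0004 + 0.0900 = 0.2272
B = 1 / 0.2272 = 4.40141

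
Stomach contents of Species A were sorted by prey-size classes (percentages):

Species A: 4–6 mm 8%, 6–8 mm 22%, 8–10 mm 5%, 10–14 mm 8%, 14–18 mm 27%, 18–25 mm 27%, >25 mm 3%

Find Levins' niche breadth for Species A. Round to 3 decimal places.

Convert percentages to proportions (divide by 100).
Σpᵢ² = 0.08² + 0.22² + 0.05² + 0.08² + 0.27² + 0.27² + 0.03² = 0.0064 + 0.0484 + 0.0025 + 0.0064 + 0.0729 + 0.0729 + 0.0009 = 0.2104
B = 1 / 0.2104 = 4.75285

4.753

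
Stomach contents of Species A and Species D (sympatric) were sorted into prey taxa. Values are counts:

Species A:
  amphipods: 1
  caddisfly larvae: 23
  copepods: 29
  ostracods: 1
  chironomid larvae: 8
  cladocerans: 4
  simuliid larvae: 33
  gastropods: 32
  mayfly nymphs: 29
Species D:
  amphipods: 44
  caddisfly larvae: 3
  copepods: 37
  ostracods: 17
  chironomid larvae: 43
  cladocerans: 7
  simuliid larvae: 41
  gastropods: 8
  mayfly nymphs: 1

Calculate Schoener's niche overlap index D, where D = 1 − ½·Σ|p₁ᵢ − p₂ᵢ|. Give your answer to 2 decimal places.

0.53

Proportions for Species A (n=160): 1/160=0.0063, 23/160=0.1438, 29/160=0.1813, 1/160=0.0063, 8/160=0.0500, 4/160=0.0250, 33/160=0.2063, 32/160=0.2000, 29/160=0.1813
Proportions for Species D (n=201): 44/201=0.2189, 3/201=0.0149, 37/201=0.1841, 17/201=0.0846, 43/201=0.2139, 7/201=0.0348, 41/201=0.2040, 8/201=0.0398, 1/201=0.0050
Σ|p₁ᵢ − p₂ᵢ| = 0.2126 + 0.1289 + 0.0028 + 0.0783 + 0.1639 + 0.0098 + 0.0023 + 0.1602 + 0.1763 = 0.9351
D = 1 − ½ × 0.9351 = 1 − 0.46755 = 0.53245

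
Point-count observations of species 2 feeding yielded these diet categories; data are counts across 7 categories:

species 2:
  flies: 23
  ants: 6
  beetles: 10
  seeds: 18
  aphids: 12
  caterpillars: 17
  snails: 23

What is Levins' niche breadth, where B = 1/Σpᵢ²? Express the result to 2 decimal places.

6.09

Proportions for species 2 (n=109): 23/109=0.2110, 6/109=0.0550, 10/109=0.0917, 18/109=0.1651, 12/109=0.1101, 17/109=0.1560, 23/109=0.2110
Σpᵢ² = 0.2110² + 0.0550² + 0.0917² + 0.1651² + 0.1101² + 0.1560² + 0.2110² = 0.044521 + 0.003025 + 0.008409 + 0.027258 + 0.012122 + 0.024336 + 0.044521 = 0.164192
B = 1 / 0.164192 = 6.0904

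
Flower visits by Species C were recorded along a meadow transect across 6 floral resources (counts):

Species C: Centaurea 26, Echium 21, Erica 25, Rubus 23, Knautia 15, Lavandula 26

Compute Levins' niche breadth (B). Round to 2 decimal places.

5.83

Proportions for Species C (n=136): 26/136=0.1912, 21/136=0.1544, 25/136=0.1838, 23/136=0.1691, 15/136=0.1103, 26/136=0.1912
Σpᵢ² = 0.1912² + 0.1544² + 0.1838² + 0.1691² + 0.1103² + 0.1912² = 0.036557 + 0.023839 + 0.033782 + 0.028595 + 0.012166 + 0.036557 = 0.171496
B = 1 / 0.171496 = 5.8310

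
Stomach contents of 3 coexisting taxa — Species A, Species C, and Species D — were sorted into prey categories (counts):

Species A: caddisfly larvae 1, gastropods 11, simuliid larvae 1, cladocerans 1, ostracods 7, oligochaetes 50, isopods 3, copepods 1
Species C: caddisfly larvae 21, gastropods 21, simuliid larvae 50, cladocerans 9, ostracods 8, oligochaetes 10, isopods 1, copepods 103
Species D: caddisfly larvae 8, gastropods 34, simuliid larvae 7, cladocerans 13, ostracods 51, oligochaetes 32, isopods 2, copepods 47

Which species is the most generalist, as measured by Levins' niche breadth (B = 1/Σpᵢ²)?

Proportions for Species A (n=75): 1/75=0.0133, 11/75=0.1467, 1/75=0.0133, 1/75=0.0133, 7/75=0.0933, 50/75=0.6667, 3/75=0.0400, 1/75=0.0133
Proportions for Species C (n=223): 21/223=0.0942, 21/223=0.0942, 50/223=0.2242, 9/223=0.0404, 8/223=0.0359, 10/223=0.0448, 1/223=0.0045, 103/223=0.4619
Proportions for Species D (n=194): 8/194=0.0412, 34/194=0.1753, 7/194=0.0361, 13/194=0.0670, 51/194=0.2629, 32/194=0.1649, 2/194=0.0103, 47/194=0.2423
Σp_Aᵢ² = 0.0133² + 0.1467² + 0.0133² + 0.0133² + 0.0933² + 0.6667² + 0.0400² + 0.0133² = 0.000177 + 0.021521 + 0.000177 + 0.000177 + 0.008705 + 0.444489 + 0.001600 + 0.000177 = 0.477023
B_A = 1 / 0.477023 = 2.0963
Σp_Cᵢ² = 0.0942² + 0.0942² + 0.2242² + 0.0404² + 0.0359² + 0.0448² + 0.0045² + 0.4619² = 0.008874 + 0.008874 + 0.050266 + 0.001632 + 0.001289 + 0.002007 + 0.000020 + 0.213352 = 0.286314
B_C = 1 / 0.286314 = 3.4927
Σp_Dᵢ² = 0.0412² + 0.1753² + 0.0361² + 0.0670² + 0.2629² + 0.1649² + 0.0103² + 0.2423² = 0.001697 + 0.030730 + 0.001303 + 0.004489 + 0.069116 + 0.027192 + 0.000106 + 0.058709 = 0.193342
B_D = 1 / 0.193342 = 5.1722
Highest B → broadest niche (most generalist): Species D (B = 5.17).

Species D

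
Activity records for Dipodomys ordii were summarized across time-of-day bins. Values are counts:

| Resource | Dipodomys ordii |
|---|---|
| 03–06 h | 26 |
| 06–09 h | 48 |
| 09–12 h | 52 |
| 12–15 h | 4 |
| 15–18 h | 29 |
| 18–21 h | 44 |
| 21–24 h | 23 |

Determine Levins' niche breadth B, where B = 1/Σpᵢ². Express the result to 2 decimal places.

5.67

Proportions for Dipodomys ordii (n=226): 26/226=0.1150, 48/226=0.2124, 52/226=0.2301, 4/226=0.0177, 29/226=0.1283, 44/226=0.1947, 23/226=0.1018
Σpᵢ² = 0.1150² + 0.2124² + 0.2301² + 0.0177² + 0.1283² + 0.1947² + 0.1018² = 0.013225 + 0.045114 + 0.052946 + 0.000313 + 0.016461 + 0.037908 + 0.010363 = 0.176330
B = 1 / 0.176330 = 5.6712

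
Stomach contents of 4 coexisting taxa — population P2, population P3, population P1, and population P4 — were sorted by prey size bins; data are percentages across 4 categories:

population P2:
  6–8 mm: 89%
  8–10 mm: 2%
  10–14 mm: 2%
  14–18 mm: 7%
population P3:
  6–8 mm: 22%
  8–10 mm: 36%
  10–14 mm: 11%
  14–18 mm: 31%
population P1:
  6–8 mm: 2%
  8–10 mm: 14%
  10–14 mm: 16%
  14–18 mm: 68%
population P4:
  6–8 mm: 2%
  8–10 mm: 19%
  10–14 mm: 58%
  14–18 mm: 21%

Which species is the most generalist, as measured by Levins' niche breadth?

population P3

Convert percentages to proportions (divide by 100).
Σp_P2ᵢ² = 0.89² + 0.02² + 0.02² + 0.07² = 0.7921 + 0.0004 + 0.0004 + 0.0049 = 0.7978
B_P2 = 1 / 0.7978 = 1.2534
Σp_P3ᵢ² = 0.22² + 0.36² + 0.11² + 0.31² = 0.0484 + 0.1296 + 0.0121 + 0.0961 = 0.2862
B_P3 = 1 / 0.2862 = 3.4941
Σp_P1ᵢ² = 0.02² + 0.14² + 0.16² + 0.68² = 0.0004 + 0.0196 + 0.0256 + 0.4624 = 0.5080
B_P1 = 1 / 0.5080 = 1.9685
Σp_P4ᵢ² = 0.02² + 0.19² + 0.58² + 0.21² = 0.0004 + 0.0361 + 0.3364 + 0.0441 = 0.4170
B_P4 = 1 / 0.4170 = 2.3981
Highest B → broadest niche (most generalist): population P3 (B = 3.49).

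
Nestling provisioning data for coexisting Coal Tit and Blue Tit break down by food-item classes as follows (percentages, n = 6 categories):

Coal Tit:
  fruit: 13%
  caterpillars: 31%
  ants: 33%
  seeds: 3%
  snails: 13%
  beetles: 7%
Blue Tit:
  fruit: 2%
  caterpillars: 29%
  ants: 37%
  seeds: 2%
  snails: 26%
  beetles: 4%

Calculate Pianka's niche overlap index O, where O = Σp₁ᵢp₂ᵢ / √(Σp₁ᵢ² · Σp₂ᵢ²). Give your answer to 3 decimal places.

0.944

Convert percentages to proportions (divide by 100).
Σ p₁ᵢp₂ᵢ = 0.0026 + 0.0899 + 0.1221 + 0.0006 + 0.0338 + 0.0028 = 0.2518
Σp_1ᵢ² = 0.13² + 0.31² + 0.33² + 0.03² + 0.13² + 0.07² = 0.0169 + 0.0961 + 0.1089 + 0.0009 + 0.0169 + 0.0049 = 0.2446
Σp_2ᵢ² = 0.02² + 0.29² + 0.37² + 0.02² + 0.26² + 0.04² = 0.0004 + 0.0841 + 0.1369 + 0.0004 + 0.0676 + 0.0016 = 0.2910
O = 0.2518 / √(0.2446 × 0.2910) = 0.2518 / 0.266793 = 0.94380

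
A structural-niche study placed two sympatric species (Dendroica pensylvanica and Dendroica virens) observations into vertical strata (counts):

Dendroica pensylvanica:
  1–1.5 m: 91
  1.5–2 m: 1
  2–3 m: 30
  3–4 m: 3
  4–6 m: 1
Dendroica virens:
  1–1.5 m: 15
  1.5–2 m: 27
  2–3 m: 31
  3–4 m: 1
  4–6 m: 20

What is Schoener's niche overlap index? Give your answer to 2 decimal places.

Proportions for Dendroica pensylvanica (n=126): 91/126=0.7222, 1/126=0.0079, 30/126=0.2381, 3/126=0.0238, 1/126=0.0079
Proportions for Dendroica virens (n=94): 15/94=0.1596, 27/94=0.2872, 31/94=0.3298, 1/94=0.0106, 20/94=0.2128
Σ|p₁ᵢ − p₂ᵢ| = 0.5626 + 0.2793 + 0.0917 + 0.0132 + 0.2049 = 1.1517
D = 1 − ½ × 1.1517 = 1 − 0.57585 = 0.42415

0.42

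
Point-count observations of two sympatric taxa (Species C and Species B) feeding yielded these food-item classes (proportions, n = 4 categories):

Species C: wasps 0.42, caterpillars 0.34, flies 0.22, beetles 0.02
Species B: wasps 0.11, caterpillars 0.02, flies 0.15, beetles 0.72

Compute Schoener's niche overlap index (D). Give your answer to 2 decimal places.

0.30

Σ|p₁ᵢ − p₂ᵢ| = 0.31 + 0.32 + 0.07 + 0.70 = 1.40
D = 1 − ½ × 1.40 = 1 − 0.700 = 0.3000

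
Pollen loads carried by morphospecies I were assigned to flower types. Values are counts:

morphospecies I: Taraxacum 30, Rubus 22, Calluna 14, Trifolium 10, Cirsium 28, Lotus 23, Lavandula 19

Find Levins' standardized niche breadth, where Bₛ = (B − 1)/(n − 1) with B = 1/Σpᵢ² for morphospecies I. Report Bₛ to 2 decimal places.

Proportions for morphospecies I (n=146): 30/146=0.2055, 22/146=0.1507, 14/146=0.0959, 10/146=0.0685, 28/146=0.1918, 23/146=0.1575, 19/146=0.1301
Σpᵢ² = 0.2055² + 0.1507² + 0.0959² + 0.0685² + 0.1918² + 0.1575² + 0.1301² = 0.042230 + 0.022710 + 0.009197 + 0.004692 + 0.036787 + 0.024806 + 0.016926 = 0.157348
B = 1 / 0.157348 = 6.3553
Bₛ = (B − 1)/(n − 1) = (6.3553 − 1)/(7 − 1) = 5.3553/6 = 0.8926

0.89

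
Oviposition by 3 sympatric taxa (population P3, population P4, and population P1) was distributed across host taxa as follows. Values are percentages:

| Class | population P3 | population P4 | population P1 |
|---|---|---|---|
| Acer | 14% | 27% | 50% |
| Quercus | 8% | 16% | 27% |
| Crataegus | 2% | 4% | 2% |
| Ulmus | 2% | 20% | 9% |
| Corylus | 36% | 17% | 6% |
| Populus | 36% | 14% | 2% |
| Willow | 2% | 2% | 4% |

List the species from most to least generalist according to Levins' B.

population P4 > population P3 > population P1

Convert percentages to proportions (divide by 100).
Σp_P3ᵢ² = 0.14² + 0.08² + 0.02² + 0.02² + 0.36² + 0.36² + 0.02² = 0.0196 + 0.0064 + 0.0004 + 0.0004 + 0.1296 + 0.1296 + 0.0004 = 0.2864
B_P3 = 1 / 0.2864 = 3.4916
Σp_P4ᵢ² = 0.27² + 0.16² + 0.04² + 0.20² + 0.17² + 0.14² + 0.02² = 0.0729 + 0.0256 + 0.0016 + 0.0400 + 0.0289 + 0.0196 + 0.0004 = 0.1890
B_P4 = 1 / 0.1890 = 5.2910
Σp_P1ᵢ² = 0.50² + 0.27² + 0.02² + 0.09² + 0.06² + 0.02² + 0.04² = 0.2500 + 0.0729 + 0.0004 + 0.0081 + 0.0036 + 0.0004 + 0.0016 = 0.3370
B_P1 = 1 / 0.3370 = 2.9674
Ranking by B (broadest → narrowest): population P4 (5.29) > population P3 (3.49) > population P1 (2.97)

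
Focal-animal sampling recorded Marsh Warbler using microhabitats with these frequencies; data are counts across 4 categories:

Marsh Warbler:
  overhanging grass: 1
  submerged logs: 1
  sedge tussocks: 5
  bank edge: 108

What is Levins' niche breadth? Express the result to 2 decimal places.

1.13

Proportions for Marsh Warbler (n=115): 1/115=0.0087, 1/115=0.0087, 5/115=0.0435, 108/115=0.9391
Σpᵢ² = 0.0087² + 0.0087² + 0.0435² + 0.9391² = 0.000076 + 0.000076 + 0.001892 + 0.881909 = 0.883953
B = 1 / 0.883953 = 1.1313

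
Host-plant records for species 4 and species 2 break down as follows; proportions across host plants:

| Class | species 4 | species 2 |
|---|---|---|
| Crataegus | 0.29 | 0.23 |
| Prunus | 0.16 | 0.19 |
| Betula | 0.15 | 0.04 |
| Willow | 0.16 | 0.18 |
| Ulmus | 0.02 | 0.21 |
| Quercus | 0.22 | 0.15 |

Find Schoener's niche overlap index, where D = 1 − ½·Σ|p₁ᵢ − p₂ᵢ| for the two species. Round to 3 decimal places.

0.760

Σ|p₁ᵢ − p₂ᵢ| = 0.06 + 0.03 + 0.11 + 0.02 + 0.19 + 0.07 = 0.48
D = 1 − ½ × 0.48 = 1 − 0.240 = 0.76000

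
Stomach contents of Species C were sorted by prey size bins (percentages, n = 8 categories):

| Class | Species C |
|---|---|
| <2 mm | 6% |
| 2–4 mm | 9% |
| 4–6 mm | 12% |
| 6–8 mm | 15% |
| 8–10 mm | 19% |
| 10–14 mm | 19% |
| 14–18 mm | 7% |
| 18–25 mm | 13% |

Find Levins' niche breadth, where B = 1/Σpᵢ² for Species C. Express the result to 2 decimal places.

7.01

Convert percentages to proportions (divide by 100).
Σpᵢ² = 0.06² + 0.09² + 0.12² + 0.15² + 0.19² + 0.19² + 0.07² + 0.13² = 0.0036 + 0.0081 + 0.0144 + 0.0225 + 0.0361 + 0.0361 + 0.0049 + 0.0169 = 0.1426
B = 1 / 0.1426 = 7.0126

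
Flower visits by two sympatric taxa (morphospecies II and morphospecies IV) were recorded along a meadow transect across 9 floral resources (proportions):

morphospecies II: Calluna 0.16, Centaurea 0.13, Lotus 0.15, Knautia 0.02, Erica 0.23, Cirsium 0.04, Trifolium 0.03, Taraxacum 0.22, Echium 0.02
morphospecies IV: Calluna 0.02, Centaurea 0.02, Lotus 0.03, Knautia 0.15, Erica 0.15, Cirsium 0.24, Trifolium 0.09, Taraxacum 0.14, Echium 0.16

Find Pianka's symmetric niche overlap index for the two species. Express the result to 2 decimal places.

Σ p₁ᵢp₂ᵢ = 0.0032 + 0.0026 + 0.0045 + 0.0030 + 0.0345 + 0.0096 + 0.0027 + 0.0308 + 0.0032 = 0.0941
Σp_1ᵢ² = 0.16² + 0.13² + 0.15² + 0.02² + 0.23² + 0.04² + 0.03² + 0.22² + 0.02² = 0.0256 + 0.0169 + 0.0225 + 0.0004 + 0.0529 + 0.0016 + 0.0009 + 0.0484 + 0.0004 = 0.1696
Σp_2ᵢ² = 0.02² + 0.02² + 0.03² + 0.15² + 0.15² + 0.24² + 0.09² + 0.14² + 0.16² = 0.0004 + 0.0004 + 0.0009 + 0.0225 + 0.0225 + 0.0576 + 0.0081 + 0.0196 + 0.0256 = 0.1576
O = 0.0941 / √(0.1696 × 0.1576) = 0.0941 / 0.16349 = 0.5756

0.58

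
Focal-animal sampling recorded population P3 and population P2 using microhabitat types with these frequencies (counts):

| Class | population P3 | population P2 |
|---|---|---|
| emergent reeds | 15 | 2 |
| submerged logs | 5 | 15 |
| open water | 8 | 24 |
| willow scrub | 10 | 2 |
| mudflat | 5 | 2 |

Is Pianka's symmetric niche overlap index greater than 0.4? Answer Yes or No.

Proportions for population P3 (n=43): 15/43=0.3488, 5/43=0.1163, 8/43=0.1860, 10/43=0.2326, 5/43=0.1163
Proportions for population P2 (n=45): 2/45=0.0444, 15/45=0.3333, 24/45=0.5333, 2/45=0.0444, 2/45=0.0444
Σ p₁ᵢp₂ᵢ = 0.015487 + 0.038763 + 0.099194 + 0.010327 + 0.005164 = 0.168935
Σp_1ᵢ² = 0.3488² + 0.1163² + 0.1860² + 0.2326² + 0.1163² = 0.121661 + 0.013526 + 0.034596 + 0.054103 + 0.013526 = 0.237412
Σp_2ᵢ² = 0.0444² + 0.3333² + 0.5333² + 0.0444² + 0.0444² = 0.001971 + 0.111089 + 0.284409 + 0.001971 + 0.001971 = 0.401411
O = 0.168935 / √(0.237412 × 0.401411) = 0.168935 / 0.3087066 = 0.5472
O = 0.5472 > 0.4 → Yes.

Yes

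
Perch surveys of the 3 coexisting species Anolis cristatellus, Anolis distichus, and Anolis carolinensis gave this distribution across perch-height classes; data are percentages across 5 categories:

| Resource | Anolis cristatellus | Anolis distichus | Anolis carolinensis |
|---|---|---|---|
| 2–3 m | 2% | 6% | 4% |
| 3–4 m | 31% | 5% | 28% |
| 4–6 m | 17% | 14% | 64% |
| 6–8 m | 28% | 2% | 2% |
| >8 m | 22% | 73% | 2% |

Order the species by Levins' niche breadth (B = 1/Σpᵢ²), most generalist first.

Convert percentages to proportions (divide by 100).
Σp_crisᵢ² = 0.02² + 0.31² + 0.17² + 0.28² + 0.22² = 0.0004 + 0.0961 + 0.0289 + 0.0784 + 0.0484 = 0.2522
B_cris = 1 / 0.2522 = 3.9651
Σp_distᵢ² = 0.06² + 0.05² + 0.14² + 0.02² + 0.73² = 0.0036 + 0.0025 + 0.0196 + 0.0004 + 0.5329 = 0.5590
B_dist = 1 / 0.5590 = 1.7889
Σp_caroᵢ² = 0.04² + 0.28² + 0.64² + 0.02² + 0.02² = 0.0016 + 0.0784 + 0.4096 + 0.0004 + 0.0004 = 0.4904
B_caro = 1 / 0.4904 = 2.0392
Ranking by B (broadest → narrowest): Anolis cristatellus (3.97) > Anolis carolinensis (2.04) > Anolis distichus (1.79)

Anolis cristatellus > Anolis carolinensis > Anolis distichus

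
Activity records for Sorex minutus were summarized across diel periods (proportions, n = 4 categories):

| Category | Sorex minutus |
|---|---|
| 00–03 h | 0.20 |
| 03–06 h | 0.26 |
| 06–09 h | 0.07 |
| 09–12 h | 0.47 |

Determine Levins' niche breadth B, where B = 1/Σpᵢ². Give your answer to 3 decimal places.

2.999

Σpᵢ² = 0.20² + 0.26² + 0.07² + 0.47² = 0.0400 + 0.0676 + 0.0049 + 0.2209 = 0.3334
B = 1 / 0.3334 = 2.99940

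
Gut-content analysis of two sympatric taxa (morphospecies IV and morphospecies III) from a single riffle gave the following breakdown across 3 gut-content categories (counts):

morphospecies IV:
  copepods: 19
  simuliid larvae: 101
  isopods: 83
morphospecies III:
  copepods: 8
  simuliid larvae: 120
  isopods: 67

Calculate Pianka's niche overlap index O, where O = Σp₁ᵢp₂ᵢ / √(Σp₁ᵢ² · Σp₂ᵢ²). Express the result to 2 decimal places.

0.98

Proportions for morphospecies IV (n=203): 19/203=0.0936, 101/203=0.4975, 83/203=0.4089
Proportions for morphospecies III (n=195): 8/195=0.0410, 120/195=0.6154, 67/195=0.3436
Σ p₁ᵢp₂ᵢ = 0.003838 + 0.306162 + 0.140498 = 0.450498
Σp_1ᵢ² = 0.0936² + 0.4975² + 0.4089² = 0.008761 + 0.247506 + 0.167199 = 0.423466
Σp_2ᵢ² = 0.0410² + 0.6154² + 0.3436² = 0.001681 + 0.378717 + 0.118061 = 0.498459
O = 0.450498 / √(0.423466 × 0.498459) = 0.450498 / 0.4594349 = 0.9805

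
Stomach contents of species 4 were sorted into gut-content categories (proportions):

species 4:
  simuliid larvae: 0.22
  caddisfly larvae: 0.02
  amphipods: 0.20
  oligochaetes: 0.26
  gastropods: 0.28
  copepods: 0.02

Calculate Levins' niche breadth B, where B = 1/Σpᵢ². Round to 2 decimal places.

4.25

Σpᵢ² = 0.22² + 0.02² + 0.20² + 0.26² + 0.28² + 0.02² = 0.0484 + 0.0004 + 0.0400 + 0.0676 + 0.0784 + 0.0004 = 0.2352
B = 1 / 0.2352 = 4.2517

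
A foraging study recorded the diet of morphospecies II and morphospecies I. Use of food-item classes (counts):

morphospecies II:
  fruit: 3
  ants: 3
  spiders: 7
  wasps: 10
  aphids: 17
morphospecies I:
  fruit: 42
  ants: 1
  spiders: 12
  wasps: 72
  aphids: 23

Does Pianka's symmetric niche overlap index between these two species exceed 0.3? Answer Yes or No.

Yes

Proportions for morphospecies II (n=40): 3/40=0.0750, 3/40=0.0750, 7/40=0.1750, 10/40=0.2500, 17/40=0.4250
Proportions for morphospecies I (n=150): 42/150=0.2800, 1/150=0.0067, 12/150=0.0800, 72/150=0.4800, 23/150=0.1533
Σ p₁ᵢp₂ᵢ = 0.021000 + 0.000503 + 0.014000 + 0.120000 + 0.065153 = 0.220656
Σp_1ᵢ² = 0.0750² + 0.0750² + 0.1750² + 0.2500² + 0.4250² = 0.005625 + 0.005625 + 0.030625 + 0.062500 + 0.180625 = 0.285000
Σp_2ᵢ² = 0.2800² + 0.0067² + 0.0800² + 0.4800² + 0.1533² = 0.078400 + 0.000045 + 0.006400 + 0.230400 + 0.023501 = 0.338746
O = 0.220656 / √(0.285000 × 0.338746) = 0.220656 / 0.3107131 = 0.7102
O = 0.7102 > 0.3 → Yes.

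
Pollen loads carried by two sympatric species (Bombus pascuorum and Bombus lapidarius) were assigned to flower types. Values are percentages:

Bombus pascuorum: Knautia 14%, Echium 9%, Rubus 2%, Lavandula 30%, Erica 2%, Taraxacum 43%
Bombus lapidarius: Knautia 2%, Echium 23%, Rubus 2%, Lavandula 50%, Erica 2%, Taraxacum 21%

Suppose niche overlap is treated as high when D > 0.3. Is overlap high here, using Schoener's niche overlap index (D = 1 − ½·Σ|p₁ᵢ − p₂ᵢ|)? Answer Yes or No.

Yes

Convert percentages to proportions (divide by 100).
Σ|p₁ᵢ − p₂ᵢ| = 0.12 + 0.14 + 0.00 + 0.20 + 0.00 + 0.22 = 0.68
D = 1 − ½ × 0.68 = 1 − 0.340 = 0.6600
D = 0.6600 > 0.3 → Yes.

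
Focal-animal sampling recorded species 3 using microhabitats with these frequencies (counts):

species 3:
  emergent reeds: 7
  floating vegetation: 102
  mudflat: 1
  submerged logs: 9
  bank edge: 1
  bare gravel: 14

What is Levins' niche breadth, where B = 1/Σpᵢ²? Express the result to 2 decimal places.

1.67

Proportions for species 3 (n=134): 7/134=0.0522, 102/134=0.7612, 1/134=0.0075, 9/134=0.0672, 1/134=0.0075, 14/134=0.1045
Σpᵢ² = 0.0522² + 0.7612² + 0.0075² + 0.0672² + 0.0075² + 0.1045² = 0.002725 + 0.579425 + 0.000056 + 0.004516 + 0.000056 + 0.010920 = 0.597698
B = 1 / 0.597698 = 1.6731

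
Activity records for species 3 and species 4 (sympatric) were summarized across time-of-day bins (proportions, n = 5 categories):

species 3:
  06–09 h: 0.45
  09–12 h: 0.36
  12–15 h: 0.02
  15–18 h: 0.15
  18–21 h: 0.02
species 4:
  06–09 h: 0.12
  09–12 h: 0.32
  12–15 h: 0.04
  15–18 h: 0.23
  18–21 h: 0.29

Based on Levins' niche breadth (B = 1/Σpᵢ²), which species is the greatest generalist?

Σp_3ᵢ² = 0.45² + 0.36² + 0.02² + 0.15² + 0.02² = 0.2025 + 0.1296 + 0.0004 + 0.0225 + 0.0004 = 0.3554
B_3 = 1 / 0.3554 = 2.8137
Σp_4ᵢ² = 0.12² + 0.32² + 0.04² + 0.23² + 0.29² = 0.0144 + 0.1024 + 0.0016 + 0.0529 + 0.0841 = 0.2554
B_4 = 1 / 0.2554 = 3.9154
Highest B → broadest niche (most generalist): species 4 (B = 3.92).

species 4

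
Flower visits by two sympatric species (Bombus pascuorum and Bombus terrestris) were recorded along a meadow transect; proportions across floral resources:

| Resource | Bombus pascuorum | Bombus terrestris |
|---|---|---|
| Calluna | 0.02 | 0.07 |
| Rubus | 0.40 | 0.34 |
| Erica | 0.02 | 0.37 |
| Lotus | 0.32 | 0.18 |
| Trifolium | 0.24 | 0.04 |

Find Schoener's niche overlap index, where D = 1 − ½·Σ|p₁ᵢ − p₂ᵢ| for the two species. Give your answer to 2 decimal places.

0.60

Σ|p₁ᵢ − p₂ᵢ| = 0.05 + 0.06 + 0.35 + 0.14 + 0.20 = 0.80
D = 1 − ½ × 0.80 = 1 − 0.400 = 0.6000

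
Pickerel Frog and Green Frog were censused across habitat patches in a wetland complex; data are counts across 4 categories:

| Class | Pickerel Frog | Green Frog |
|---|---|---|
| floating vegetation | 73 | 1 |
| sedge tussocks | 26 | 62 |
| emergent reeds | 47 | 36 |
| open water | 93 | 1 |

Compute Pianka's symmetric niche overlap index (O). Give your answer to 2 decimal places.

0.37

Proportions for Pickerel Frog (n=239): 73/239=0.3054, 26/239=0.1088, 47/239=0.1967, 93/239=0.3891
Proportions for Green Frog (n=100): 1/100=0.0100, 62/100=0.6200, 36/100=0.3600, 1/100=0.0100
Σ p₁ᵢp₂ᵢ = 0.003054 + 0.067456 + 0.070812 + 0.003891 = 0.145213
Σp_1ᵢ² = 0.3054² + 0.1088² + 0.1967² + 0.3891² = 0.093269 + 0.011837 + 0.038691 + 0.151399 = 0.295196
Σp_2ᵢ² = 0.0100² + 0.6200² + 0.3600² + 0.0100² = 0.000100 + 0.384400 + 0.129600 + 0.000100 = 0.514200
O = 0.145213 / √(0.295196 × 0.514200) = 0.145213 / 0.3896021 = 0.3727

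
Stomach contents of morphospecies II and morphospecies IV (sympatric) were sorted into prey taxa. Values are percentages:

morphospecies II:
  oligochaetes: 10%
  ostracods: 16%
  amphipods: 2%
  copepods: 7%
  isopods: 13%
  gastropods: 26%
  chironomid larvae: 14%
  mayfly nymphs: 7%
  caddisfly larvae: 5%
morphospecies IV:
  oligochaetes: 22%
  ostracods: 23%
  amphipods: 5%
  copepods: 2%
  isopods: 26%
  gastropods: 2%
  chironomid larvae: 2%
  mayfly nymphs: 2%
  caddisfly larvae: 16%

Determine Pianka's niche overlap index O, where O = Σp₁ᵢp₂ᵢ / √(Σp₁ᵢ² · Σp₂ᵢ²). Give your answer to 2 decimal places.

Convert percentages to proportions (divide by 100).
Σ p₁ᵢp₂ᵢ = 0.0220 + 0.0368 + 0.0010 + 0.0014 + 0.0338 + 0.0052 + 0.0028 + 0.0014 + 0.0080 = 0.1124
Σp_1ᵢ² = 0.10² + 0.16² + 0.02² + 0.07² + 0.13² + 0.26² + 0.14² + 0.07² + 0.05² = 0.0100 + 0.0256 + 0.0004 + 0.0049 + 0.0169 + 0.0676 + 0.0196 + 0.0049 + 0.0025 = 0.1524
Σp_2ᵢ² = 0.22² + 0.23² + 0.05² + 0.02² + 0.26² + 0.02² + 0.02² + 0.02² + 0.16² = 0.0484 + 0.0529 + 0.0025 + 0.0004 + 0.0676 + 0.0004 + 0.0004 + 0.0004 + 0.0256 = 0.1986
O = 0.1124 / √(0.1524 × 0.1986) = 0.1124 / 0.17397 = 0.6461

0.65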